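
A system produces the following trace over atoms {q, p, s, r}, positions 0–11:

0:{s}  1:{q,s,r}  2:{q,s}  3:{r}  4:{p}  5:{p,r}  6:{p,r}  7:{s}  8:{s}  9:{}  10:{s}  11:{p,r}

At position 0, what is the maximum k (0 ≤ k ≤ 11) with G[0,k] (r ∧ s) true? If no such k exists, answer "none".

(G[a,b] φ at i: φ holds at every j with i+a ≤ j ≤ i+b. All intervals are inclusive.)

none

(r ∧ s) must hold from j=0 onward; find where it first fails.
  j=0: fails → no k works.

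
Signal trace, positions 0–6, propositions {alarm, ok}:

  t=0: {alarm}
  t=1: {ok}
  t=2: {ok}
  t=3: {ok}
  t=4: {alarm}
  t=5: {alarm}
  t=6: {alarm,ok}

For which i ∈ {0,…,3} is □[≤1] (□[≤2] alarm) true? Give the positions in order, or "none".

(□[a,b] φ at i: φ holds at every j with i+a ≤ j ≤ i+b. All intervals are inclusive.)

none

Evaluate at each i in [0,3]:
  i=0: ✗ (fails at j=0)
  i=1: ✗ (fails at j=1)
  i=2: ✗ (fails at j=2)
  i=3: ✗ (fails at j=3)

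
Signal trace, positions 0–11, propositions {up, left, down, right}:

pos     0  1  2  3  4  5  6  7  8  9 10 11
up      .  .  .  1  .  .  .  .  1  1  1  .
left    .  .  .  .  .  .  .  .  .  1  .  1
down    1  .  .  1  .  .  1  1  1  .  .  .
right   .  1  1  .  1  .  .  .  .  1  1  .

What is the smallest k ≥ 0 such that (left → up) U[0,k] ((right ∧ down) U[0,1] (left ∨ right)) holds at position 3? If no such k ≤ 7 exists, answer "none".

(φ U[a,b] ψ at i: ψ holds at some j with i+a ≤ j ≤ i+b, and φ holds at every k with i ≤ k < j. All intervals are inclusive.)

Need earliest j ≥ 3 with ((right ∧ down) U[0,1] (left ∨ right)), and (left → up) at every k in [3,j-1].
  j=3: rhs fails.
  j=4: rhs holds; lhs holds on [3,3]. k = 1.

1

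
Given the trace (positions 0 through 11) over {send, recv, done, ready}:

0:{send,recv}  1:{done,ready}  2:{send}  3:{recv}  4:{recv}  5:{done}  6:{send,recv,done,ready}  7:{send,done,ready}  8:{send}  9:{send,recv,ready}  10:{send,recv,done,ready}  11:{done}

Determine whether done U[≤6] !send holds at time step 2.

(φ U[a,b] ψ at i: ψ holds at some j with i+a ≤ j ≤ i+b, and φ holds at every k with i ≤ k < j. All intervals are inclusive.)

False

Need some j in [2,8] with !send, and done at every k in [2,j-1].
  j=2: !send false.
  j=3: !send holds, but done fails at k=2 → not this j.
  j=4: !send holds, but done fails at k=2 → not this j.
  j=5: !send holds, but done fails at k=2 → not this j.
  j=6: !send false.
  j=7: !send false.
  j=8: !send false.
No j in the window works → until fails.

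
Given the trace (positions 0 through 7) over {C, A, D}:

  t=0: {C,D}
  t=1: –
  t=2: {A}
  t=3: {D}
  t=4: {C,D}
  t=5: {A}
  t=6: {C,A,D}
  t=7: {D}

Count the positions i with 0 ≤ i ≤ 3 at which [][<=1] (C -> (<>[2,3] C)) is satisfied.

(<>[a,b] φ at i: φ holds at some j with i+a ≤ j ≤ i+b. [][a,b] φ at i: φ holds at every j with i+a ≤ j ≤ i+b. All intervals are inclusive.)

3

Evaluate at each i in [0,3]:
  i=0: ✗ (fails at j=0)
  i=1: ✓ (all of [1,2])
  i=2: ✓ (all of [2,3])
  i=3: ✓ (all of [3,4])
Positions where it holds: {1, 2, 3} → 3.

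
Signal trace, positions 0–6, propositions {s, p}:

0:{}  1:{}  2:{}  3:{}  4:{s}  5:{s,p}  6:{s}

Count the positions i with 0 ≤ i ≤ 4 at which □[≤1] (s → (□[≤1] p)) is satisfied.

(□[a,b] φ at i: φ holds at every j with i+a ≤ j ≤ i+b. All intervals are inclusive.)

Evaluate at each i in [0,4]:
  i=0: ✓ (all of [0,1])
  i=1: ✓ (all of [1,2])
  i=2: ✓ (all of [2,3])
  i=3: ✗ (fails at j=4)
  i=4: ✗ (fails at j=4)
Positions where it holds: {0, 1, 2} → 3.

3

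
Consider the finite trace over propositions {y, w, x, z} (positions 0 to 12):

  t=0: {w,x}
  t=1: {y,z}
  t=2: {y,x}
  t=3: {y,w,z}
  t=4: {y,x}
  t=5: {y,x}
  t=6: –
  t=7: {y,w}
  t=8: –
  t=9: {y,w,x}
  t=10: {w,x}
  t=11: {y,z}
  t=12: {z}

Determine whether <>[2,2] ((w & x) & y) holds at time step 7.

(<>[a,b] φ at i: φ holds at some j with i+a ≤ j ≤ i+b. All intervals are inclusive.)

Check ((w & x) & y) at each j in [9,9]:
  j=9: true
Found at j=9 → formula holds.

Holds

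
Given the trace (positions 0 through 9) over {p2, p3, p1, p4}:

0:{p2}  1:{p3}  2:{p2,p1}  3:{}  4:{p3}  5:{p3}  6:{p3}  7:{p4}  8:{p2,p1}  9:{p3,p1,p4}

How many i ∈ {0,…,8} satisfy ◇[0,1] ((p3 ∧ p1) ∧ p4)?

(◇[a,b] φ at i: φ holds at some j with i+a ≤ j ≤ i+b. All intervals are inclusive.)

Evaluate at each i in [0,8]:
  i=0: ✗ (none in [0,1])
  i=1: ✗ (none in [1,2])
  i=2: ✗ (none in [2,3])
  i=3: ✗ (none in [3,4])
  i=4: ✗ (none in [4,5])
  i=5: ✗ (none in [5,6])
  i=6: ✗ (none in [6,7])
  i=7: ✗ (none in [7,8])
  i=8: ✓ (witness j=9)
Positions where it holds: {8} → 1.

1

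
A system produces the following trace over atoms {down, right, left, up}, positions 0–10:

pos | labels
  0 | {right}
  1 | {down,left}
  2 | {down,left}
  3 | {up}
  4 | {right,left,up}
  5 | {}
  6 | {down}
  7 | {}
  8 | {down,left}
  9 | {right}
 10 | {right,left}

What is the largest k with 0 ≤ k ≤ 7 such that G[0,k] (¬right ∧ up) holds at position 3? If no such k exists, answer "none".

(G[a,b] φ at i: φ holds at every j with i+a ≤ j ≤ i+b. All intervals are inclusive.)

(¬right ∧ up) must hold from j=3 onward; find where it first fails.
  j=3: holds
  j=4: fails
Holds on [3,3], so largest k = 0.

0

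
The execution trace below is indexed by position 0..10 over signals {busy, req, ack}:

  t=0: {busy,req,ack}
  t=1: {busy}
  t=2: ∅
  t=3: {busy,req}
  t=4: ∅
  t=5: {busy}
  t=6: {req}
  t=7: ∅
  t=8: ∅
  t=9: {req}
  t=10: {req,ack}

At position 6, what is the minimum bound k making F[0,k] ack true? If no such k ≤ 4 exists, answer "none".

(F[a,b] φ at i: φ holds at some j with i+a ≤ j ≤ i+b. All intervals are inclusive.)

Scan j = 6,7,… for ack:
  j=6: fails
  j=7: fails
  j=8: fails
  j=9: fails
  j=10: holds
First hit at j=10, so smallest k = 10-6 = 4.

4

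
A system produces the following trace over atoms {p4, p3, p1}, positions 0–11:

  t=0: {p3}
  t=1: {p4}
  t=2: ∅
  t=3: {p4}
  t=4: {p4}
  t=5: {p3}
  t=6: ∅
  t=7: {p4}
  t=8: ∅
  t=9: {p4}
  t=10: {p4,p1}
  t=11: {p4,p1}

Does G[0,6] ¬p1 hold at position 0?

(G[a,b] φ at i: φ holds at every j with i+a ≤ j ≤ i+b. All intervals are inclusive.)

Check ¬p1 at every j in [0,6]:
  j=0: true
  j=1: true
  j=2: true
  j=3: true
  j=4: true
  j=5: true
  j=6: true
All positions satisfy it → formula holds.

Holds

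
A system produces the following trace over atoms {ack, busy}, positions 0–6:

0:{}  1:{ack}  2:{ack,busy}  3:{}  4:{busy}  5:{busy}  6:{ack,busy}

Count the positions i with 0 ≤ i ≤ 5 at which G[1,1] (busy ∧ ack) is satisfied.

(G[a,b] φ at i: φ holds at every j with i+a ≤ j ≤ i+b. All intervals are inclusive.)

2

Evaluate at each i in [0,5]:
  i=0: ✗ (fails at j=1)
  i=1: ✓ (all of [2,2])
  i=2: ✗ (fails at j=3)
  i=3: ✗ (fails at j=4)
  i=4: ✗ (fails at j=5)
  i=5: ✓ (all of [6,6])
Positions where it holds: {1, 5} → 2.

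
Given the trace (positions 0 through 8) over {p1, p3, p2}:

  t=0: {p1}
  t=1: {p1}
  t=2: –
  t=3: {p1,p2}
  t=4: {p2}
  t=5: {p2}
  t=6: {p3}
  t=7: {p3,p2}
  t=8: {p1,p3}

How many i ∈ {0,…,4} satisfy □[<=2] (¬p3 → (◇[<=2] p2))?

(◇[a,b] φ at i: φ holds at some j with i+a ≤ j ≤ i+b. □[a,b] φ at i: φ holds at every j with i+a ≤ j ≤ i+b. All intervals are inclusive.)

4

Evaluate at each i in [0,4]:
  i=0: ✗ (fails at j=0)
  i=1: ✓ (all of [1,3])
  i=2: ✓ (all of [2,4])
  i=3: ✓ (all of [3,5])
  i=4: ✓ (all of [4,6])
Positions where it holds: {1, 2, 3, 4} → 4.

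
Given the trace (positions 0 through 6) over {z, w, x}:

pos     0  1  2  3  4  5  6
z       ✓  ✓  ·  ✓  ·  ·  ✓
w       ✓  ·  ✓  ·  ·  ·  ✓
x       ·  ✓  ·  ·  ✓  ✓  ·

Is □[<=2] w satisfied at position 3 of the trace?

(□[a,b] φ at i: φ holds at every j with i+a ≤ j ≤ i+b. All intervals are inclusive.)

Check w at every j in [3,5]:
  j=3: false
  j=4: false
  j=5: false
Fails at j=3 → formula fails.

No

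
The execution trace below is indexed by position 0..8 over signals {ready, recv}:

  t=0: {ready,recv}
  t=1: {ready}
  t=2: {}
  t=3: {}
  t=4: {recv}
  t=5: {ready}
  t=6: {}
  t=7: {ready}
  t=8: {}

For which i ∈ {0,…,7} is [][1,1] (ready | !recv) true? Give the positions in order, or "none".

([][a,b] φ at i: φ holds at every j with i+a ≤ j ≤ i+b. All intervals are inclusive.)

0, 1, 2, 4, 5, 6, 7

Evaluate at each i in [0,7]:
  i=0: ✓ (all of [1,1])
  i=1: ✓ (all of [2,2])
  i=2: ✓ (all of [3,3])
  i=3: ✗ (fails at j=4)
  i=4: ✓ (all of [5,5])
  i=5: ✓ (all of [6,6])
  i=6: ✓ (all of [7,7])
  i=7: ✓ (all of [8,8])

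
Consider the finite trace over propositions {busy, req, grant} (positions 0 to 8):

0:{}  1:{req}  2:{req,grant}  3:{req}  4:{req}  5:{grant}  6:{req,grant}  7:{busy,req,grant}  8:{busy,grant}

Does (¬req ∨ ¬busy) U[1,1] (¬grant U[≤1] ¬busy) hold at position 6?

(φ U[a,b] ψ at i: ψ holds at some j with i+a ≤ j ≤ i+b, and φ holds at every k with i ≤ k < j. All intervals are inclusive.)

No

Need some j in [7,7] with (¬grant U[≤1] ¬busy), and (¬req ∨ ¬busy) at every k in [6,j-1].
  j=7: (¬grant U[≤1] ¬busy) — fails.
No j in the window works → until fails.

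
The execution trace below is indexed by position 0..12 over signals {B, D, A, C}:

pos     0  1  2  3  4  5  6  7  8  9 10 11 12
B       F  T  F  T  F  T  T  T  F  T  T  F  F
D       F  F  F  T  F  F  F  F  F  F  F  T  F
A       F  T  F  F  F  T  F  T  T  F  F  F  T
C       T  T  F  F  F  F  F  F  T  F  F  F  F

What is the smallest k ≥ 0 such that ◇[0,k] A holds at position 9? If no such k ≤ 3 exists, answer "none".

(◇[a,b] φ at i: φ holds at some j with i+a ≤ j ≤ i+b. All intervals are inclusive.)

3

Scan j = 9,10,… for A:
  j=9: fails
  j=10: fails
  j=11: fails
  j=12: holds
First hit at j=12, so smallest k = 12-9 = 3.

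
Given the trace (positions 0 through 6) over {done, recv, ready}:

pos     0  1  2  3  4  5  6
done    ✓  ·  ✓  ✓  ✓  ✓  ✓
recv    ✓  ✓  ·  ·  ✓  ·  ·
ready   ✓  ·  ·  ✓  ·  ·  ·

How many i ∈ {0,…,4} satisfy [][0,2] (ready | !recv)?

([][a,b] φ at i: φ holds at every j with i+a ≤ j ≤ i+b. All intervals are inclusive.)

Evaluate at each i in [0,4]:
  i=0: ✗ (fails at j=1)
  i=1: ✗ (fails at j=1)
  i=2: ✗ (fails at j=4)
  i=3: ✗ (fails at j=4)
  i=4: ✗ (fails at j=4)
Positions where it holds: {} → 0.

0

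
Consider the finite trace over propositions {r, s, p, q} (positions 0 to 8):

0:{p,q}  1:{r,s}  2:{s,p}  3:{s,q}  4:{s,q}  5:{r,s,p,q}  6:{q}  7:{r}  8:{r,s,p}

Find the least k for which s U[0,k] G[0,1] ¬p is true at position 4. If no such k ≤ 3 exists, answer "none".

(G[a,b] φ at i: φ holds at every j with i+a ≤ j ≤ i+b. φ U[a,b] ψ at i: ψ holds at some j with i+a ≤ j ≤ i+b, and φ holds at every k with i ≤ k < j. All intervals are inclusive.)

2

Need earliest j ≥ 4 with G[0,1] ¬p, and s at every k in [4,j-1].
  j=4: rhs fails.
  j=5: rhs fails.
  j=6: rhs holds; lhs holds on [4,5]. k = 2.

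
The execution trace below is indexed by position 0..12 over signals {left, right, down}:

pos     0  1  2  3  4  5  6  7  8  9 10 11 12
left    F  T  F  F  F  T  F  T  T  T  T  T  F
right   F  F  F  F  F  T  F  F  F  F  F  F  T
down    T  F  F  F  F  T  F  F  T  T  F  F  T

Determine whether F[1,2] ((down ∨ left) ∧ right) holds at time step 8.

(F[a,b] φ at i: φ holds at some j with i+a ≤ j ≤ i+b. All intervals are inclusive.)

Check ((down ∨ left) ∧ right) at each j in [9,10]:
  j=9: false
  j=10: false
No position in the window satisfies it → formula fails.

Does not hold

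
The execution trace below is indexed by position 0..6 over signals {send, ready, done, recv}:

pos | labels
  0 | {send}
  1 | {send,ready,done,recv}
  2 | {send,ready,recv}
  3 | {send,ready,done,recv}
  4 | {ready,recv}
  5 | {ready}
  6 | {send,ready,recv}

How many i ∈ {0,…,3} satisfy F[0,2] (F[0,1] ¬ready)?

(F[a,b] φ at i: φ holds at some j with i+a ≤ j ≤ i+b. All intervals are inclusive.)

Evaluate at each i in [0,3]:
  i=0: ✓ (witness j=0)
  i=1: ✗ (none in [1,3])
  i=2: ✗ (none in [2,4])
  i=3: ✗ (none in [3,5])
Positions where it holds: {0} → 1.

1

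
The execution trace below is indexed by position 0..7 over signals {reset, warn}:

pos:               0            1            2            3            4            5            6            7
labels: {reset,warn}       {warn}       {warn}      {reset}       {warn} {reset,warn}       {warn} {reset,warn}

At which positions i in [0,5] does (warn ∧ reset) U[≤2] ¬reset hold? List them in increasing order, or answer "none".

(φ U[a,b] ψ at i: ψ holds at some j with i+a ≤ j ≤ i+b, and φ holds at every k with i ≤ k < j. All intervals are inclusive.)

Evaluate at each i in [0,5]:
  i=0: ✓ (rhs at j=1; lhs holds on [0,0])
  i=1: ✓ (rhs at j=1)
  i=2: ✓ (rhs at j=2)
  i=3: ✗ (lhs fails at k=3 before rhs at j=4)
  i=4: ✓ (rhs at j=4)
  i=5: ✓ (rhs at j=6; lhs holds on [5,5])

0, 1, 2, 4, 5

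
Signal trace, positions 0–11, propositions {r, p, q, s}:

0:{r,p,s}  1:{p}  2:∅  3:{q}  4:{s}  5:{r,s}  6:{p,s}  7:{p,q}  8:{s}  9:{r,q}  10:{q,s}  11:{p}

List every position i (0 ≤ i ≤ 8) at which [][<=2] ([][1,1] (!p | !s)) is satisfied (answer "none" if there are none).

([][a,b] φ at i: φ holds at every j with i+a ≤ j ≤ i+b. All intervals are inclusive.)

0, 1, 2, 6, 7, 8

Evaluate at each i in [0,8]:
  i=0: ✓ (all of [0,2])
  i=1: ✓ (all of [1,3])
  i=2: ✓ (all of [2,4])
  i=3: ✗ (fails at j=5)
  i=4: ✗ (fails at j=5)
  i=5: ✗ (fails at j=5)
  i=6: ✓ (all of [6,8])
  i=7: ✓ (all of [7,9])
  i=8: ✓ (all of [8,10])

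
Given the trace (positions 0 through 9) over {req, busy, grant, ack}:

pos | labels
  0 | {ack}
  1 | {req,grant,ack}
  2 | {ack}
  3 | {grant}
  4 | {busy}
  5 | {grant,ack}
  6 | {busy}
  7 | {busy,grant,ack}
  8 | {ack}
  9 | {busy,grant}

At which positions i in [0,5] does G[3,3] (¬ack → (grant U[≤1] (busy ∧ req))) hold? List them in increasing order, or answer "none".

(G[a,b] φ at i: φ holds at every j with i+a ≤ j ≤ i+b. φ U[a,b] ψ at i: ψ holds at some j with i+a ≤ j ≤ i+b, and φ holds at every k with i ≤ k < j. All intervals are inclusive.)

Evaluate at each i in [0,5]:
  i=0: ✗ (fails at j=3)
  i=1: ✗ (fails at j=4)
  i=2: ✓ (all of [5,5])
  i=3: ✗ (fails at j=6)
  i=4: ✓ (all of [7,7])
  i=5: ✓ (all of [8,8])

2, 4, 5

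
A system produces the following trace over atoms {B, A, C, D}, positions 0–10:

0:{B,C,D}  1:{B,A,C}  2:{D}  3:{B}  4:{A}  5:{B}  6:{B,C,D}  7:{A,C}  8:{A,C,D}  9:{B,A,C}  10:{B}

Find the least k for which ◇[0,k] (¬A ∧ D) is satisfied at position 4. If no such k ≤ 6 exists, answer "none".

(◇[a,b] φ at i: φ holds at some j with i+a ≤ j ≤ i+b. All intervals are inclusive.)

2

Scan j = 4,5,… for (¬A ∧ D):
  j=4: fails
  j=5: fails
  j=6: holds
First hit at j=6, so smallest k = 6-4 = 2.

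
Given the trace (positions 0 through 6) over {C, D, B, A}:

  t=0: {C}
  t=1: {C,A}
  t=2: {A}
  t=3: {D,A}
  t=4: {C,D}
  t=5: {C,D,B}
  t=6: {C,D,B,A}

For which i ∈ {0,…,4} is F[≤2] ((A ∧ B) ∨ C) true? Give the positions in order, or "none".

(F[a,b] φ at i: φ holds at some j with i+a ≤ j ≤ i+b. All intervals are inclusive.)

0, 1, 2, 3, 4

Evaluate at each i in [0,4]:
  i=0: ✓ (witness j=0)
  i=1: ✓ (witness j=1)
  i=2: ✓ (witness j=4)
  i=3: ✓ (witness j=4)
  i=4: ✓ (witness j=4)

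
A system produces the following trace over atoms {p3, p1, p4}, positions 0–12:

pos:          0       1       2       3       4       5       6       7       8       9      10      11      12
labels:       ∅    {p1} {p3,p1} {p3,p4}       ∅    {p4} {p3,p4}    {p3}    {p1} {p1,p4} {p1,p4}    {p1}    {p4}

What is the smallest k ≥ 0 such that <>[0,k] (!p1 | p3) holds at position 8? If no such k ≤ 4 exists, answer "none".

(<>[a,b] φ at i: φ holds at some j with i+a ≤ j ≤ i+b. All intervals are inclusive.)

4

Scan j = 8,9,… for (!p1 | p3):
  j=8: fails
  j=9: fails
  j=10: fails
  j=11: fails
  j=12: holds
First hit at j=12, so smallest k = 12-8 = 4.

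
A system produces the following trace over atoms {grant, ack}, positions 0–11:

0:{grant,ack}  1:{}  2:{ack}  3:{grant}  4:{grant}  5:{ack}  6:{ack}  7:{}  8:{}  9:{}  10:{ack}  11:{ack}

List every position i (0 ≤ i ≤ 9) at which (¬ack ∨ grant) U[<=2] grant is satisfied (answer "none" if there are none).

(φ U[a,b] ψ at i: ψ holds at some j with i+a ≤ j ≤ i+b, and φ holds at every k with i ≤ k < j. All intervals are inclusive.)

0, 3, 4

Evaluate at each i in [0,9]:
  i=0: ✓ (rhs at j=0)
  i=1: ✗ (lhs fails at k=2 before rhs at j=3)
  i=2: ✗ (lhs fails at k=2 before rhs at j=3)
  i=3: ✓ (rhs at j=3)
  i=4: ✓ (rhs at j=4)
  i=5: ✗ (no rhs in [5,7])
  i=6: ✗ (no rhs in [6,8])
  i=7: ✗ (no rhs in [7,9])
  i=8: ✗ (no rhs in [8,10])
  i=9: ✗ (no rhs in [9,11])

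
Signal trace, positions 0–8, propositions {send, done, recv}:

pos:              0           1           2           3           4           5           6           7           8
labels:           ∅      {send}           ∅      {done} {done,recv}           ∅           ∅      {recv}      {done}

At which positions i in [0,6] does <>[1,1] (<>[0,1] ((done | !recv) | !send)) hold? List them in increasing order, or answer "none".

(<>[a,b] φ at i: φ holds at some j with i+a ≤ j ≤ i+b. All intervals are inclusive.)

Evaluate at each i in [0,6]:
  i=0: ✓ (witness j=1)
  i=1: ✓ (witness j=2)
  i=2: ✓ (witness j=3)
  i=3: ✓ (witness j=4)
  i=4: ✓ (witness j=5)
  i=5: ✓ (witness j=6)
  i=6: ✓ (witness j=7)

0, 1, 2, 3, 4, 5, 6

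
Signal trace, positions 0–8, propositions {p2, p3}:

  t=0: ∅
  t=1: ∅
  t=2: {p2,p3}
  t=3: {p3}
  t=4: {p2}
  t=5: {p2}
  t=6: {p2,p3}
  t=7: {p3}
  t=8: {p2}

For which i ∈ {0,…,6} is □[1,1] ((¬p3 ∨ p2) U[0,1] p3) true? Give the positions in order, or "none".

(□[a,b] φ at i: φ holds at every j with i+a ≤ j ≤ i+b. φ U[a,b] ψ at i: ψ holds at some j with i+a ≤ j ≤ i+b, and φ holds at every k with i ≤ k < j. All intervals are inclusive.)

Evaluate at each i in [0,6]:
  i=0: ✓ (all of [1,1])
  i=1: ✓ (all of [2,2])
  i=2: ✓ (all of [3,3])
  i=3: ✗ (fails at j=4)
  i=4: ✓ (all of [5,5])
  i=5: ✓ (all of [6,6])
  i=6: ✓ (all of [7,7])

0, 1, 2, 4, 5, 6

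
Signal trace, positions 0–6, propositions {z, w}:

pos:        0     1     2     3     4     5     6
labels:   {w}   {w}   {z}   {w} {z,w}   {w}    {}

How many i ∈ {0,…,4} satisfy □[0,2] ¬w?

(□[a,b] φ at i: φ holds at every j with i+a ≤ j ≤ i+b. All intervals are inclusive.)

0

Evaluate at each i in [0,4]:
  i=0: ✗ (fails at j=0)
  i=1: ✗ (fails at j=1)
  i=2: ✗ (fails at j=3)
  i=3: ✗ (fails at j=3)
  i=4: ✗ (fails at j=4)
Positions where it holds: {} → 0.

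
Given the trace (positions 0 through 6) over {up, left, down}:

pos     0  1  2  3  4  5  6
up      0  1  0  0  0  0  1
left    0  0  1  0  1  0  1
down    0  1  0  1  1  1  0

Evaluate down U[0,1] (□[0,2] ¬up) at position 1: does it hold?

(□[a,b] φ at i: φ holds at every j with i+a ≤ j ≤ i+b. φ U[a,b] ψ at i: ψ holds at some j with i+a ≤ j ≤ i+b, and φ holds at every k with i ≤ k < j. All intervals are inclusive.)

Holds

Need some j in [1,2] with □[0,2] ¬up, and down at every k in [1,j-1].
  j=1: □[0,2] ¬up — fails at 1.
  j=2: □[0,2] ¬up holds; down holds at every k in [1,1] → satisfied.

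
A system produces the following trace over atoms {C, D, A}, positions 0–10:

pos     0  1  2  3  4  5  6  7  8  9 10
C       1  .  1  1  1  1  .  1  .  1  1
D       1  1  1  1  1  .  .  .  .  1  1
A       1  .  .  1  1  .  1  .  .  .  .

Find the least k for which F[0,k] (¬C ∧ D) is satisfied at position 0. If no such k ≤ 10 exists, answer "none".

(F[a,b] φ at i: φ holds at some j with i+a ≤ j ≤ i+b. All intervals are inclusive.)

1

Scan j = 0,1,… for (¬C ∧ D):
  j=0: fails
  j=1: holds
First hit at j=1, so smallest k = 1-0 = 1.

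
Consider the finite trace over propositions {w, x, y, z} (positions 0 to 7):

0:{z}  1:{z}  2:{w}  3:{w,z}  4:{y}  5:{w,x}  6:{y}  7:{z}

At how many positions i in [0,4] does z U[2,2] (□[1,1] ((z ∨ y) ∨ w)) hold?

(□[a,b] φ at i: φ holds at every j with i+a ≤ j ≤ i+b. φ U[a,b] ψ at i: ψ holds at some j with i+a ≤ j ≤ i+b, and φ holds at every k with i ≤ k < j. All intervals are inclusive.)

Evaluate at each i in [0,4]:
  i=0: ✓ (rhs at j=2; lhs holds on [0,1])
  i=1: ✗ (lhs fails at k=2 before rhs at j=3)
  i=2: ✗ (lhs fails at k=2 before rhs at j=4)
  i=3: ✗ (lhs fails at k=4 before rhs at j=5)
  i=4: ✗ (lhs fails at k=4 before rhs at j=6)
Positions where it holds: {0} → 1.

1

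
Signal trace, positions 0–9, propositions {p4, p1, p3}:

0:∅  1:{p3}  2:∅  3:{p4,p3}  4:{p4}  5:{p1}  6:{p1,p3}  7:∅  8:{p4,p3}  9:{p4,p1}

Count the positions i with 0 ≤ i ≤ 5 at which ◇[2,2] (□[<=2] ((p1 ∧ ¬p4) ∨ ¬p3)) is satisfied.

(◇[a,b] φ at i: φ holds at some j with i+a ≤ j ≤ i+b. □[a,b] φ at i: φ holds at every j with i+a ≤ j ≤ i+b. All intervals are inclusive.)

2

Evaluate at each i in [0,5]:
  i=0: ✗ (none in [2,2])
  i=1: ✗ (none in [3,3])
  i=2: ✓ (witness j=4)
  i=3: ✓ (witness j=5)
  i=4: ✗ (none in [6,6])
  i=5: ✗ (none in [7,7])
Positions where it holds: {2, 3} → 2.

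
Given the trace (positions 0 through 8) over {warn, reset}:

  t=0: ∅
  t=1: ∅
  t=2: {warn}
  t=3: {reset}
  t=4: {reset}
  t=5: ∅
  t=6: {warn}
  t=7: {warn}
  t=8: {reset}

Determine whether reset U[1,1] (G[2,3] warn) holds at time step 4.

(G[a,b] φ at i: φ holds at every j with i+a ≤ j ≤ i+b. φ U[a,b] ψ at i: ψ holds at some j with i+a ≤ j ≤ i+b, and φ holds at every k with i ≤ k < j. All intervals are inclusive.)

Need some j in [5,5] with G[2,3] warn, and reset at every k in [4,j-1].
  j=5: G[2,3] warn — fails at 8.
No j in the window works → until fails.

False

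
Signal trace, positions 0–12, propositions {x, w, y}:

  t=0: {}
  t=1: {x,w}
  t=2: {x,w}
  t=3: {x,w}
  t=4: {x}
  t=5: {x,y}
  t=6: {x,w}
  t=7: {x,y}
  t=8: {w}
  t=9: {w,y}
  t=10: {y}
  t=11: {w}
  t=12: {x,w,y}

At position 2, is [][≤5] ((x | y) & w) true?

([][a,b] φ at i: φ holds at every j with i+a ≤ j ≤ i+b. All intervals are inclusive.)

No

Check ((x | y) & w) at every j in [2,7]:
  j=2: true
  j=3: true
  j=4: false
  j=5: false
  j=6: true
  j=7: false
Fails at j=4 → formula fails.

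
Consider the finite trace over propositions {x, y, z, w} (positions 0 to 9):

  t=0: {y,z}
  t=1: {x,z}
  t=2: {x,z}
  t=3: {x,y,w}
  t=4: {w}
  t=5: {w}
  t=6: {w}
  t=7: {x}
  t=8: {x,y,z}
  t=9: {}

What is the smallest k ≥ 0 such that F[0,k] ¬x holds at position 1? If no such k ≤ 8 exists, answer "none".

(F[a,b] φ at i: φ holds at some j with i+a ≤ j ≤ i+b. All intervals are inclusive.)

Scan j = 1,2,… for ¬x:
  j=1: fails
  j=2: fails
  j=3: fails
  j=4: holds
First hit at j=4, so smallest k = 4-1 = 3.

3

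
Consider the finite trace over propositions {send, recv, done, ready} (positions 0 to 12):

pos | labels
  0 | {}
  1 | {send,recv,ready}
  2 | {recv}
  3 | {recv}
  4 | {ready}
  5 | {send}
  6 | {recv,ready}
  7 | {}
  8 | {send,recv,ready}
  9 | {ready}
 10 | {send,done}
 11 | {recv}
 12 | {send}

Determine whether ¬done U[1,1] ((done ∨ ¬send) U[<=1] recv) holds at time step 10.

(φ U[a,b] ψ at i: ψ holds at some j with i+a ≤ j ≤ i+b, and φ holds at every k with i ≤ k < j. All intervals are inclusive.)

No

Need some j in [11,11] with ((done ∨ ¬send) U[<=1] recv), and ¬done at every k in [10,j-1].
  j=11: ((done ∨ ¬send) U[<=1] recv) holds, but ¬done fails at k=10 → not this j.
No j in the window works → until fails.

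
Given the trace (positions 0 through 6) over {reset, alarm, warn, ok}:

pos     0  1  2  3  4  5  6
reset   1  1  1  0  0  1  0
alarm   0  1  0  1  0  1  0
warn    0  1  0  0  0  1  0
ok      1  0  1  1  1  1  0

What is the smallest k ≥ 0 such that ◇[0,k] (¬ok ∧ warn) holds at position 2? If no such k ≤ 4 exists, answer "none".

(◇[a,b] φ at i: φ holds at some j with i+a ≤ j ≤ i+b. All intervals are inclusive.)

none

Scan j = 2,3,… for (¬ok ∧ warn):
  j=2: fails
  j=3: fails
  j=4: fails
  j=5: fails
  j=6: fails
No j in [2,6] satisfies it → none.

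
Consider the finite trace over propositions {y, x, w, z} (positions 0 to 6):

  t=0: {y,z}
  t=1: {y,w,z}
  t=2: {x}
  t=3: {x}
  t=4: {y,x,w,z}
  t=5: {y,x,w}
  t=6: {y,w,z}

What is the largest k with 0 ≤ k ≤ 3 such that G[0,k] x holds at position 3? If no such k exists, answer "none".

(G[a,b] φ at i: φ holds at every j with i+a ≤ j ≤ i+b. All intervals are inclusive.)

x must hold from j=3 onward; find where it first fails.
  j=3: holds
  j=4: holds
  j=5: holds
  j=6: fails
Holds on [3,5], so largest k = 2.

2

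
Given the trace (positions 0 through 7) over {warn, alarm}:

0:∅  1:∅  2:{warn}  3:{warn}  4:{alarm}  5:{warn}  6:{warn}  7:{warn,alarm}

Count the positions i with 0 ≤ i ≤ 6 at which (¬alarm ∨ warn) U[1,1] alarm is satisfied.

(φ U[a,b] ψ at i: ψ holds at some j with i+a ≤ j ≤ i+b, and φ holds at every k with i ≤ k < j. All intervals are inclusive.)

Evaluate at each i in [0,6]:
  i=0: ✗ (no rhs in [1,1])
  i=1: ✗ (no rhs in [2,2])
  i=2: ✗ (no rhs in [3,3])
  i=3: ✓ (rhs at j=4; lhs holds on [3,3])
  i=4: ✗ (no rhs in [5,5])
  i=5: ✗ (no rhs in [6,6])
  i=6: ✓ (rhs at j=7; lhs holds on [6,6])
Positions where it holds: {3, 6} → 2.

2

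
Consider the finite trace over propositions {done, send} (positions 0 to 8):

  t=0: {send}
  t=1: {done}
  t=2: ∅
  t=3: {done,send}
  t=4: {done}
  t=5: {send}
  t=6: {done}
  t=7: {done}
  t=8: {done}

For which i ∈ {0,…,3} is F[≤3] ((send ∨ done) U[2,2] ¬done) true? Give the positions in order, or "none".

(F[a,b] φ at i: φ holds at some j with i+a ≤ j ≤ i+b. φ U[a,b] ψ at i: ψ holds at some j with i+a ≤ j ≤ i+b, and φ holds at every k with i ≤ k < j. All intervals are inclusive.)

0, 1, 2, 3

Evaluate at each i in [0,3]:
  i=0: ✓ (witness j=0)
  i=1: ✓ (witness j=3)
  i=2: ✓ (witness j=3)
  i=3: ✓ (witness j=3)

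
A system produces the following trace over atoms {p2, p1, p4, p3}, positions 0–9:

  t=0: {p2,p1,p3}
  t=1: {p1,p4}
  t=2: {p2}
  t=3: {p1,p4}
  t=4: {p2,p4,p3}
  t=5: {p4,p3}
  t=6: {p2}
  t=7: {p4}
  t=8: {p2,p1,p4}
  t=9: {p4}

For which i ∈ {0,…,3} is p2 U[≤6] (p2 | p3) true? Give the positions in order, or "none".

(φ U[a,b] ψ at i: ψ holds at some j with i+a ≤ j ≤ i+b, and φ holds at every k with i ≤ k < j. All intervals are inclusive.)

0, 2

Evaluate at each i in [0,3]:
  i=0: ✓ (rhs at j=0)
  i=1: ✗ (lhs fails at k=1 before rhs at j=2)
  i=2: ✓ (rhs at j=2)
  i=3: ✗ (lhs fails at k=3 before rhs at j=4)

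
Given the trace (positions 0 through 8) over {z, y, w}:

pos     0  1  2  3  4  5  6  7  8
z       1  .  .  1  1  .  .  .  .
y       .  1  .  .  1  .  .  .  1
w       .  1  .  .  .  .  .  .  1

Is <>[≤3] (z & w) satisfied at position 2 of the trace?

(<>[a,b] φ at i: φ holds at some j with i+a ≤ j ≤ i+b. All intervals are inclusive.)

Does not hold

Check (z & w) at each j in [2,5]:
  j=2: false
  j=3: false
  j=4: false
  j=5: false
No position in the window satisfies it → formula fails.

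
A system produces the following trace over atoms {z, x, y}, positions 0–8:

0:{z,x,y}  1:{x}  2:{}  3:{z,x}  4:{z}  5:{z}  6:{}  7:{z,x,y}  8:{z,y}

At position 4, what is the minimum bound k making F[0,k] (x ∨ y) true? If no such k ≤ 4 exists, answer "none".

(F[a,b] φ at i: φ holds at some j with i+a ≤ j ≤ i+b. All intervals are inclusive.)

Scan j = 4,5,… for (x ∨ y):
  j=4: fails
  j=5: fails
  j=6: fails
  j=7: holds
First hit at j=7, so smallest k = 7-4 = 3.

3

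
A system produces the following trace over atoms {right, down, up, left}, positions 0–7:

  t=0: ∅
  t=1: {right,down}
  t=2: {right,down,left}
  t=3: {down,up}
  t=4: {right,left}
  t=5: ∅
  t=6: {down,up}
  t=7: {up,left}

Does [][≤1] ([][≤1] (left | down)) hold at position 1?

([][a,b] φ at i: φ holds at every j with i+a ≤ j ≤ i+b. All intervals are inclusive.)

Check [][≤1] (left | down) at every j in [1,2]:
  j=1: holds on [1,2]
  j=2: holds on [2,3]
All positions satisfy it → formula holds.

True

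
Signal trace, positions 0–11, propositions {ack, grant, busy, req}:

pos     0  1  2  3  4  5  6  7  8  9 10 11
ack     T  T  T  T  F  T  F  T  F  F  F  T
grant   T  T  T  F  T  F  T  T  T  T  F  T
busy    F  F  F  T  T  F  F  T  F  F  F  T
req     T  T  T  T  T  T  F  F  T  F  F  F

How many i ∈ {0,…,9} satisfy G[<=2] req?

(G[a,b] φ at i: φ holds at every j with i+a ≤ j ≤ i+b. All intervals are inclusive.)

4

Evaluate at each i in [0,9]:
  i=0: ✓ (all of [0,2])
  i=1: ✓ (all of [1,3])
  i=2: ✓ (all of [2,4])
  i=3: ✓ (all of [3,5])
  i=4: ✗ (fails at j=6)
  i=5: ✗ (fails at j=6)
  i=6: ✗ (fails at j=6)
  i=7: ✗ (fails at j=7)
  i=8: ✗ (fails at j=9)
  i=9: ✗ (fails at j=9)
Positions where it holds: {0, 1, 2, 3} → 4.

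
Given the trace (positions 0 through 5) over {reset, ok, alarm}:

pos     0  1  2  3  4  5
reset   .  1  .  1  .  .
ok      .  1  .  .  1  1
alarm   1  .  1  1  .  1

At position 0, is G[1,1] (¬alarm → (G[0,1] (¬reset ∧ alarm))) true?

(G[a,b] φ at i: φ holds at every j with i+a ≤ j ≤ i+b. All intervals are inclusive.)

Check (¬alarm → (G[0,1] (¬reset ∧ alarm))) at every j in [1,1]:
  j=1: antecedent true; consequent fails at 1 → ✗
Fails at j=1 → formula fails.

Does not hold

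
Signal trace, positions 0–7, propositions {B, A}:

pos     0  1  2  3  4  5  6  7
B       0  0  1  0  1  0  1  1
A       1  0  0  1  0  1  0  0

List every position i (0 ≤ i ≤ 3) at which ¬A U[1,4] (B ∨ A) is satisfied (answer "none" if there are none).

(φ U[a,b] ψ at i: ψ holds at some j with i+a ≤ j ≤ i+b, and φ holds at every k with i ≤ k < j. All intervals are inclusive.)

1, 2

Evaluate at each i in [0,3]:
  i=0: ✗ (lhs fails at k=0 before rhs at j=2)
  i=1: ✓ (rhs at j=2; lhs holds on [1,1])
  i=2: ✓ (rhs at j=3; lhs holds on [2,2])
  i=3: ✗ (lhs fails at k=3 before rhs at j=4)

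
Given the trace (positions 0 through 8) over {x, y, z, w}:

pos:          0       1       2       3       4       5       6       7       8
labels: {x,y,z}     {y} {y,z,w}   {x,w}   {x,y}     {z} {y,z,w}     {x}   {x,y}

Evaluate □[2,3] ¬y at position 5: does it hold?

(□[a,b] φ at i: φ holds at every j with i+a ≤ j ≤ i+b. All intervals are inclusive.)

Does not hold

Check ¬y at every j in [7,8]:
  j=7: true
  j=8: false
Fails at j=8 → formula fails.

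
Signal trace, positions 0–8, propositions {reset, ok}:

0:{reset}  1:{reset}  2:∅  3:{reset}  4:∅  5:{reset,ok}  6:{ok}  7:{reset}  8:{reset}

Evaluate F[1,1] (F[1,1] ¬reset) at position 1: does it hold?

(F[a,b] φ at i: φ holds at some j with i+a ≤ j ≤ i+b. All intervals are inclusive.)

False

Check F[1,1] ¬reset at each j in [2,2]:
  j=2: fails (none in [3,3])
No position in the window satisfies it → formula fails.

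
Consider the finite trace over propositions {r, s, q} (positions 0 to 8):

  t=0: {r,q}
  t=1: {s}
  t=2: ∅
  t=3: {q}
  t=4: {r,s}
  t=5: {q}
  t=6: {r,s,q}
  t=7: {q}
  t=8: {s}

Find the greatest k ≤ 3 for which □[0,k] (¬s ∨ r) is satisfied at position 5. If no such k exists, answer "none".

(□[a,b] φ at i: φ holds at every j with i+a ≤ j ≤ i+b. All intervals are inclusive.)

(¬s ∨ r) must hold from j=5 onward; find where it first fails.
  j=5: holds
  j=6: holds
  j=7: holds
  j=8: fails
Holds on [5,7], so largest k = 2.

2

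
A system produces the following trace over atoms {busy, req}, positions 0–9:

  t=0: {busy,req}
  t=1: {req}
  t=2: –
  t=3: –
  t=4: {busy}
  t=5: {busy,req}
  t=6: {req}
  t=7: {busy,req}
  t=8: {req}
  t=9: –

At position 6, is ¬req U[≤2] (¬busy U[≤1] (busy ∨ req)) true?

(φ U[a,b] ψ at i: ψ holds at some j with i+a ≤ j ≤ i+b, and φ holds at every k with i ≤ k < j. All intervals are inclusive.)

True

Need some j in [6,8] with (¬busy U[≤1] (busy ∨ req)), and ¬req at every k in [6,j-1].
  j=6: (¬busy U[≤1] (busy ∨ req)) holds; no prefix to check → satisfied.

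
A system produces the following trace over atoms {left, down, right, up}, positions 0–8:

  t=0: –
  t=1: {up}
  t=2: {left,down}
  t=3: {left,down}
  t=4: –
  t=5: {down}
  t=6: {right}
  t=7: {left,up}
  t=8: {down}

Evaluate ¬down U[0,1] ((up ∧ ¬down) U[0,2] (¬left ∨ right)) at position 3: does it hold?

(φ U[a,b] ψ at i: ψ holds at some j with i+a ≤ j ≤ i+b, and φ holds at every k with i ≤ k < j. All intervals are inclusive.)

Need some j in [3,4] with ((up ∧ ¬down) U[0,2] (¬left ∨ right)), and ¬down at every k in [3,j-1].
  j=3: ((up ∧ ¬down) U[0,2] (¬left ∨ right)) — fails.
  j=4: ((up ∧ ¬down) U[0,2] (¬left ∨ right)) holds, but ¬down fails at k=3 → not this j.
No j in the window works → until fails.

False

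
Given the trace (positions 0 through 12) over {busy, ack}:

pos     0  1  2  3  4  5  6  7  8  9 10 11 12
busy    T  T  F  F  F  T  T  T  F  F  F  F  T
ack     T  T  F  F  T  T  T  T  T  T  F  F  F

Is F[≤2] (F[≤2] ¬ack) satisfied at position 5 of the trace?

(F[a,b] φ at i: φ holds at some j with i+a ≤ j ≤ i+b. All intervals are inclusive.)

Check F[≤2] ¬ack at each j in [5,7]:
  j=5: fails (none in [5,7])
  j=6: fails (none in [6,8])
  j=7: fails (none in [7,9])
No position in the window satisfies it → formula fails.

False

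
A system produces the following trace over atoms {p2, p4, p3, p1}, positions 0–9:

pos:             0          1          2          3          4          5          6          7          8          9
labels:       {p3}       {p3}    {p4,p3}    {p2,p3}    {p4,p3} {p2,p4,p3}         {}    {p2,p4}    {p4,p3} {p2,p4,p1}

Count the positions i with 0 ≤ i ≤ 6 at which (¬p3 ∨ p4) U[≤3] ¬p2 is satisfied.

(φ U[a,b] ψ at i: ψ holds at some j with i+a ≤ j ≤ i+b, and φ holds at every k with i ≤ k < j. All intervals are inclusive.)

Evaluate at each i in [0,6]:
  i=0: ✓ (rhs at j=0)
  i=1: ✓ (rhs at j=1)
  i=2: ✓ (rhs at j=2)
  i=3: ✗ (lhs fails at k=3 before rhs at j=4)
  i=4: ✓ (rhs at j=4)
  i=5: ✓ (rhs at j=6; lhs holds on [5,5])
  i=6: ✓ (rhs at j=6)
Positions where it holds: {0, 1, 2, 4, 5, 6} → 6.

6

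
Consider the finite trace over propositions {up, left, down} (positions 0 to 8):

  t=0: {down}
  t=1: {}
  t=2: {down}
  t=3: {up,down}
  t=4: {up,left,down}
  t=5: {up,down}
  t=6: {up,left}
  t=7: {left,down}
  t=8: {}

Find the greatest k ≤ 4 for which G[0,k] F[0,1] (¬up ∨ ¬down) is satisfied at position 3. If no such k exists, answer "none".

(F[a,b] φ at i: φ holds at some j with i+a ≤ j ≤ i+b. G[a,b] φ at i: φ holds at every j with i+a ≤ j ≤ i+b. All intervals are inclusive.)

none

F[0,1] (¬up ∨ ¬down) must hold from j=3 onward; find where it first fails.
  j=3: fails → no k works.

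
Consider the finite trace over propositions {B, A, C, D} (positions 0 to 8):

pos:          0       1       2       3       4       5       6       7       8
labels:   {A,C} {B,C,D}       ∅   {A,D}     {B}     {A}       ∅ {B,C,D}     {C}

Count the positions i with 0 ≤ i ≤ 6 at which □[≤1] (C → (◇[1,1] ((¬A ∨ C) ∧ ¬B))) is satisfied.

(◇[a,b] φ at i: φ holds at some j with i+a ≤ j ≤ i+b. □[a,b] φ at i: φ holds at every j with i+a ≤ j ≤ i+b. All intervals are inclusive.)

6

Evaluate at each i in [0,6]:
  i=0: ✗ (fails at j=0)
  i=1: ✓ (all of [1,2])
  i=2: ✓ (all of [2,3])
  i=3: ✓ (all of [3,4])
  i=4: ✓ (all of [4,5])
  i=5: ✓ (all of [5,6])
  i=6: ✓ (all of [6,7])
Positions where it holds: {1, 2, 3, 4, 5, 6} → 6.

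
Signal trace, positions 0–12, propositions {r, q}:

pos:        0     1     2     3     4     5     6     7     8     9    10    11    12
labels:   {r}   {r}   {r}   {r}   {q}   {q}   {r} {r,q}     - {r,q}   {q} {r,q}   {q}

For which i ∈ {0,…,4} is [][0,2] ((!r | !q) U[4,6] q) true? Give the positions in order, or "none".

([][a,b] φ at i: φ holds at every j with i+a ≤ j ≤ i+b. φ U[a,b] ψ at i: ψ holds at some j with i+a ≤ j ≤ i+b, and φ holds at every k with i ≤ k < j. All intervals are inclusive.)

Evaluate at each i in [0,4]:
  i=0: ✓ (all of [0,2])
  i=1: ✓ (all of [1,3])
  i=2: ✗ (fails at j=4)
  i=3: ✗ (fails at j=4)
  i=4: ✗ (fails at j=4)

0, 1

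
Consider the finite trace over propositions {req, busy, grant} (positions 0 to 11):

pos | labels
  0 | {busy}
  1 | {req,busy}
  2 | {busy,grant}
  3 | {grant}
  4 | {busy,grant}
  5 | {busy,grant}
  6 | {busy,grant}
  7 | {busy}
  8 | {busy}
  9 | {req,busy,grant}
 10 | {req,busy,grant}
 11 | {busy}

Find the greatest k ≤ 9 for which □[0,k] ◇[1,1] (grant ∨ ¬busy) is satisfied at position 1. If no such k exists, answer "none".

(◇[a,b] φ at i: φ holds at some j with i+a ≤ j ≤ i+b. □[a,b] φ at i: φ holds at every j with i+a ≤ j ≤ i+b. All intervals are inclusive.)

◇[1,1] (grant ∨ ¬busy) must hold from j=1 onward; find where it first fails.
  j=1: holds
  j=2: holds
  j=3: holds
  j=4: holds
  j=5: holds
  j=6: fails
Holds on [1,5], so largest k = 4.

4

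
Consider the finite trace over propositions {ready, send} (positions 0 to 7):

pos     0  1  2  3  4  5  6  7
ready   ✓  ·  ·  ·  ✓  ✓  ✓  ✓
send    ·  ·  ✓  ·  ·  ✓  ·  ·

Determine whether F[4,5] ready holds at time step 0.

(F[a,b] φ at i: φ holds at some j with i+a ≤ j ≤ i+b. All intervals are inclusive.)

Check ready at each j in [4,5]:
  j=4: true
  j=5: true
Found at j=4 → formula holds.

True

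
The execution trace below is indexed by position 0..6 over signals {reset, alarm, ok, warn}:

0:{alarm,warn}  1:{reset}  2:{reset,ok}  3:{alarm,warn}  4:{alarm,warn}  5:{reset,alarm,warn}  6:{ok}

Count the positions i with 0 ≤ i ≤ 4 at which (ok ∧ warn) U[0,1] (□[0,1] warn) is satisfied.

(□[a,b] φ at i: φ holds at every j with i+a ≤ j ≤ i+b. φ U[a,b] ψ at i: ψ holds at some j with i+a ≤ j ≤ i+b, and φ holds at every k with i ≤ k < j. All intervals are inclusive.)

Evaluate at each i in [0,4]:
  i=0: ✗ (no rhs in [0,1])
  i=1: ✗ (no rhs in [1,2])
  i=2: ✗ (lhs fails at k=2 before rhs at j=3)
  i=3: ✓ (rhs at j=3)
  i=4: ✓ (rhs at j=4)
Positions where it holds: {3, 4} → 2.

2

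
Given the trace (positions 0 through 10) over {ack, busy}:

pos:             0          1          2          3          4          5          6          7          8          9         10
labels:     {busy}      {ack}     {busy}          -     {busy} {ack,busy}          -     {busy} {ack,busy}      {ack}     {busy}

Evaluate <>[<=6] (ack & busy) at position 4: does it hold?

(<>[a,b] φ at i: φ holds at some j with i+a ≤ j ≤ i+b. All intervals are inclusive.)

Holds

Check (ack & busy) at each j in [4,10]:
  j=4: false
  j=5: true
  j=6: false
  j=7: false
  j=8: true
  j=9: false
  j=10: false
Found at j=5 → formula holds.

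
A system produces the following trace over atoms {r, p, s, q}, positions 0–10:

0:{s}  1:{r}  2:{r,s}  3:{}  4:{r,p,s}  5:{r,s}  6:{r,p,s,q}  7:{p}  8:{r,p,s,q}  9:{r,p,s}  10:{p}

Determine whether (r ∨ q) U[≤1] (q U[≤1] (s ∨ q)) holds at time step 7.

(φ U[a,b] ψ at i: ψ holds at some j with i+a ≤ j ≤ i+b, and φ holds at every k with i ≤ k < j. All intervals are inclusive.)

Need some j in [7,8] with (q U[≤1] (s ∨ q)), and (r ∨ q) at every k in [7,j-1].
  j=7: (q U[≤1] (s ∨ q)) — fails.
  j=8: (q U[≤1] (s ∨ q)) holds, but (r ∨ q) fails at k=7 → not this j.
No j in the window works → until fails.

No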